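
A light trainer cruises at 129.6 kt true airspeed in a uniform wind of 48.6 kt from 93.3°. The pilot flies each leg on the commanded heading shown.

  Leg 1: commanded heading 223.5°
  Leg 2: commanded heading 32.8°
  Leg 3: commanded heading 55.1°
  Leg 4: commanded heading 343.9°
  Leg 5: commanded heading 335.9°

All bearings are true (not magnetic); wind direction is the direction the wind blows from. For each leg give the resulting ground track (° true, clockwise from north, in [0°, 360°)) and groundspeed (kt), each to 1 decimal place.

Leg 1: heading 223.5°; drift +13.0° → track 236.5°, groundspeed 165.2 kt
Leg 2: heading 32.8°; drift -21.8° → track 11.0°, groundspeed 113.8 kt
Leg 3: heading 55.1°; drift -18.2° → track 36.9°, groundspeed 96.2 kt
Leg 4: heading 343.9°; drift -17.5° → track 326.4°, groundspeed 152.8 kt
Leg 5: heading 335.9°; drift -15.9° → track 320.0°, groundspeed 158.0 kt

Leg 1: track=236.5°, groundspeed=165.2 kt
Leg 2: track=11.0°, groundspeed=113.8 kt
Leg 3: track=36.9°, groundspeed=96.2 kt
Leg 4: track=326.4°, groundspeed=152.8 kt
Leg 5: track=320.0°, groundspeed=158.0 kt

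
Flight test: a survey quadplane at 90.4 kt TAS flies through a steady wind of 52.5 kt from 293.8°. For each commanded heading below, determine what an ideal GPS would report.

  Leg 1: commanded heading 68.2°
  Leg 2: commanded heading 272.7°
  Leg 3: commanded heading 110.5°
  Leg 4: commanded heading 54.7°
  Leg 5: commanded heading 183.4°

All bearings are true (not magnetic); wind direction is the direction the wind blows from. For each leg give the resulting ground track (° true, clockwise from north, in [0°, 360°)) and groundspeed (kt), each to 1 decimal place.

Leg 1: heading 68.2°; drift +16.4° → track 84.6°, groundspeed 132.6 kt
Leg 2: heading 272.7°; drift -24.5° → track 248.2°, groundspeed 45.5 kt
Leg 3: heading 110.5°; drift +1.2° → track 111.7°, groundspeed 142.8 kt
Leg 4: heading 54.7°; drift +21.0° → track 75.7°, groundspeed 125.7 kt
Leg 5: heading 183.4°; drift -24.4° → track 159.0°, groundspeed 119.3 kt

Leg 1: track=84.6°, groundspeed=132.6 kt
Leg 2: track=248.2°, groundspeed=45.5 kt
Leg 3: track=111.7°, groundspeed=142.8 kt
Leg 4: track=75.7°, groundspeed=125.7 kt
Leg 5: track=159.0°, groundspeed=119.3 kt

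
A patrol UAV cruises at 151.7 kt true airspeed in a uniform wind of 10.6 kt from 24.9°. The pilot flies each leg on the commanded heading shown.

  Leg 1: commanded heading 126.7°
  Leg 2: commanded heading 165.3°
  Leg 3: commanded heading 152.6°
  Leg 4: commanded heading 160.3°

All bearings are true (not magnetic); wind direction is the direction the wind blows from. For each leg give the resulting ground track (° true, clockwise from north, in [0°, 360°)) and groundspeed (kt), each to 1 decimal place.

Leg 1: track=130.6°, groundspeed=154.2 kt
Leg 2: track=167.7°, groundspeed=160.0 kt
Leg 3: track=155.6°, groundspeed=158.4 kt
Leg 4: track=163.0°, groundspeed=159.4 kt

Leg 1: heading 126.7°; drift +3.9° → track 130.6°, groundspeed 154.2 kt
Leg 2: heading 165.3°; drift +2.4° → track 167.7°, groundspeed 160.0 kt
Leg 3: heading 152.6°; drift +3.0° → track 155.6°, groundspeed 158.4 kt
Leg 4: heading 160.3°; drift +2.7° → track 163.0°, groundspeed 159.4 kt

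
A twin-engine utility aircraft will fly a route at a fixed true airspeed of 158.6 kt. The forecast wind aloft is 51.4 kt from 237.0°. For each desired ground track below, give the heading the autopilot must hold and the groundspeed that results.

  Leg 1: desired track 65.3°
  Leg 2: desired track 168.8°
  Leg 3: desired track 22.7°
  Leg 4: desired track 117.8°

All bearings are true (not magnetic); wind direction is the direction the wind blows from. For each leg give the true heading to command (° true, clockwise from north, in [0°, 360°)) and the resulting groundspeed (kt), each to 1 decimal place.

Leg 1: desired track 65.3°; wind correction +2.7° → command heading 68.0°, groundspeed 209.3 kt
Leg 2: desired track 168.8°; wind correction +17.5° → command heading 186.3°, groundspeed 132.2 kt
Leg 3: desired track 22.7°; wind correction -10.5° → command heading 12.2°, groundspeed 198.4 kt
Leg 4: desired track 117.8°; wind correction +16.4° → command heading 134.2°, groundspeed 177.2 kt

Leg 1: heading=68.0°, groundspeed=209.3 kt
Leg 2: heading=186.3°, groundspeed=132.2 kt
Leg 3: heading=12.2°, groundspeed=198.4 kt
Leg 4: heading=134.2°, groundspeed=177.2 kt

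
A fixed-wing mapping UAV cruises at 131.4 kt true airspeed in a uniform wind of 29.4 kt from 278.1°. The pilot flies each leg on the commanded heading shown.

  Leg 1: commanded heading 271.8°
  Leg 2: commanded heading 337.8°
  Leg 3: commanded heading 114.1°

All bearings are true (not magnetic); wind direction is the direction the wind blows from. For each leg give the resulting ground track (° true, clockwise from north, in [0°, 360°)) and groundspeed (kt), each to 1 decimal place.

Leg 1: track=270.0°, groundspeed=102.2 kt
Leg 2: track=350.1°, groundspeed=119.3 kt
Leg 3: track=111.2°, groundspeed=159.9 kt

Leg 1: heading 271.8°; drift -1.8° → track 270.0°, groundspeed 102.2 kt
Leg 2: heading 337.8°; drift +12.3° → track 350.1°, groundspeed 119.3 kt
Leg 3: heading 114.1°; drift -2.9° → track 111.2°, groundspeed 159.9 kt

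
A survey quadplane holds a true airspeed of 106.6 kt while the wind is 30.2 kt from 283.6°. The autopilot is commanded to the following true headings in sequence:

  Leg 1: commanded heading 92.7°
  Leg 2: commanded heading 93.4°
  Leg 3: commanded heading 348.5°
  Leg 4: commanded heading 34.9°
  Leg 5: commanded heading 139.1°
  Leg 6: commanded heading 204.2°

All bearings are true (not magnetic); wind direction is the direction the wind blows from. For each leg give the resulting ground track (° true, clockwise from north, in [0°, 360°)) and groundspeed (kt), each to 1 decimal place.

Leg 1: heading 92.7°; drift +2.4° → track 95.1°, groundspeed 136.4 kt
Leg 2: heading 93.4°; drift +2.2° → track 95.6°, groundspeed 136.4 kt
Leg 3: heading 348.5°; drift +16.3° → track 4.8°, groundspeed 97.7 kt
Leg 4: heading 34.9°; drift +13.5° → track 48.4°, groundspeed 120.9 kt
Leg 5: heading 139.1°; drift -7.6° → track 131.5°, groundspeed 132.4 kt
Leg 6: heading 204.2°; drift -16.4° → track 187.8°, groundspeed 105.3 kt

Leg 1: track=95.1°, groundspeed=136.4 kt
Leg 2: track=95.6°, groundspeed=136.4 kt
Leg 3: track=4.8°, groundspeed=97.7 kt
Leg 4: track=48.4°, groundspeed=120.9 kt
Leg 5: track=131.5°, groundspeed=132.4 kt
Leg 6: track=187.8°, groundspeed=105.3 kt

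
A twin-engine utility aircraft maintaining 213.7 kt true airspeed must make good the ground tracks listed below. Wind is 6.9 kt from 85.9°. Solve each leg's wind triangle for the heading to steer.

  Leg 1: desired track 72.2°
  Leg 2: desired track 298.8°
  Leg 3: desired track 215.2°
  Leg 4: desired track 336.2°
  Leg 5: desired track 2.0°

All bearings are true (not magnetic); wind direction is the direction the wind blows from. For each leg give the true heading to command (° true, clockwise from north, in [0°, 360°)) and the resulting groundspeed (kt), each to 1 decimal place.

Leg 1: heading=72.6°, groundspeed=207.0 kt
Leg 2: heading=299.8°, groundspeed=219.5 kt
Leg 3: heading=213.8°, groundspeed=218.0 kt
Leg 4: heading=337.9°, groundspeed=215.9 kt
Leg 5: heading=3.8°, groundspeed=212.9 kt

Leg 1: desired track 72.2°; wind correction +0.4° → command heading 72.6°, groundspeed 207.0 kt
Leg 2: desired track 298.8°; wind correction +1.0° → command heading 299.8°, groundspeed 219.5 kt
Leg 3: desired track 215.2°; wind correction -1.4° → command heading 213.8°, groundspeed 218.0 kt
Leg 4: desired track 336.2°; wind correction +1.7° → command heading 337.9°, groundspeed 215.9 kt
Leg 5: desired track 2.0°; wind correction +1.8° → command heading 3.8°, groundspeed 212.9 kt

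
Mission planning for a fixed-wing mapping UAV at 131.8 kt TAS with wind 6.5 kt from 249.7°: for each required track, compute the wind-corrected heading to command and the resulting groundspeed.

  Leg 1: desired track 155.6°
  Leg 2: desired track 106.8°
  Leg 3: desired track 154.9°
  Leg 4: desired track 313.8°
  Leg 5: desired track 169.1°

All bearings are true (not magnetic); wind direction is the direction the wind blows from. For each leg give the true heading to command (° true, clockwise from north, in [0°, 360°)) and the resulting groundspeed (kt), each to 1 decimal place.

Leg 1: desired track 155.6°; wind correction +2.8° → command heading 158.4°, groundspeed 132.1 kt
Leg 2: desired track 106.8°; wind correction +1.7° → command heading 108.5°, groundspeed 136.9 kt
Leg 3: desired track 154.9°; wind correction +2.8° → command heading 157.7°, groundspeed 132.2 kt
Leg 4: desired track 313.8°; wind correction -2.5° → command heading 311.3°, groundspeed 128.8 kt
Leg 5: desired track 169.1°; wind correction +2.8° → command heading 171.9°, groundspeed 130.6 kt

Leg 1: heading=158.4°, groundspeed=132.1 kt
Leg 2: heading=108.5°, groundspeed=136.9 kt
Leg 3: heading=157.7°, groundspeed=132.2 kt
Leg 4: heading=311.3°, groundspeed=128.8 kt
Leg 5: heading=171.9°, groundspeed=130.6 kt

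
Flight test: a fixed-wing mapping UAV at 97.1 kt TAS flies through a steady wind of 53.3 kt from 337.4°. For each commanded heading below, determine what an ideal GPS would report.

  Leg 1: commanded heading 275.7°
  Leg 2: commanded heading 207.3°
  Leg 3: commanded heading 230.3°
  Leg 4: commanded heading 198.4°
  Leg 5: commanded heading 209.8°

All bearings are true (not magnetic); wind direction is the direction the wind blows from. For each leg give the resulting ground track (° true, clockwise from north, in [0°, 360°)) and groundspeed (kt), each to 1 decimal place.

Leg 1: track=242.5°, groundspeed=85.8 kt
Leg 2: track=190.1°, groundspeed=137.6 kt
Leg 3: track=206.0°, groundspeed=123.7 kt
Leg 4: track=184.1°, groundspeed=141.7 kt
Leg 5: track=191.8°, groundspeed=136.3 kt

Leg 1: heading 275.7°; drift -33.2° → track 242.5°, groundspeed 85.8 kt
Leg 2: heading 207.3°; drift -17.2° → track 190.1°, groundspeed 137.6 kt
Leg 3: heading 230.3°; drift -24.3° → track 206.0°, groundspeed 123.7 kt
Leg 4: heading 198.4°; drift -14.3° → track 184.1°, groundspeed 141.7 kt
Leg 5: heading 209.8°; drift -18.0° → track 191.8°, groundspeed 136.3 kt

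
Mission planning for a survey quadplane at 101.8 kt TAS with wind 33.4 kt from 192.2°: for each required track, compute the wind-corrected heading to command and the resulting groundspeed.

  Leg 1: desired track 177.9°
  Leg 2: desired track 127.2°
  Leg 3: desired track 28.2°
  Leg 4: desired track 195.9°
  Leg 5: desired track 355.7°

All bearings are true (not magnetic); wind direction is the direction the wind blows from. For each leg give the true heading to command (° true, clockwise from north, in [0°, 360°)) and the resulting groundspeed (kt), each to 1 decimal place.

Leg 1: heading=182.5°, groundspeed=69.1 kt
Leg 2: heading=144.5°, groundspeed=83.1 kt
Leg 3: heading=33.4°, groundspeed=133.5 kt
Leg 4: heading=194.7°, groundspeed=68.4 kt
Leg 5: heading=350.4°, groundspeed=133.4 kt

Leg 1: desired track 177.9°; wind correction +4.6° → command heading 182.5°, groundspeed 69.1 kt
Leg 2: desired track 127.2°; wind correction +17.3° → command heading 144.5°, groundspeed 83.1 kt
Leg 3: desired track 28.2°; wind correction +5.2° → command heading 33.4°, groundspeed 133.5 kt
Leg 4: desired track 195.9°; wind correction -1.2° → command heading 194.7°, groundspeed 68.4 kt
Leg 5: desired track 355.7°; wind correction -5.3° → command heading 350.4°, groundspeed 133.4 kt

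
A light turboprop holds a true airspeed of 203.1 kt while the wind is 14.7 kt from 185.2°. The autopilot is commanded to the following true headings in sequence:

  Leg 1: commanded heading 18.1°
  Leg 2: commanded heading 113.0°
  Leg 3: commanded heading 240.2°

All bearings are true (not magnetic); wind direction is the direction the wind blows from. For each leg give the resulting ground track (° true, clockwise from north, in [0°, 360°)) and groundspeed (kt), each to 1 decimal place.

Leg 1: track=17.2°, groundspeed=217.5 kt
Leg 2: track=109.0°, groundspeed=199.1 kt
Leg 3: track=243.7°, groundspeed=195.0 kt

Leg 1: heading 18.1°; drift -0.9° → track 17.2°, groundspeed 217.5 kt
Leg 2: heading 113.0°; drift -4.0° → track 109.0°, groundspeed 199.1 kt
Leg 3: heading 240.2°; drift +3.5° → track 243.7°, groundspeed 195.0 kt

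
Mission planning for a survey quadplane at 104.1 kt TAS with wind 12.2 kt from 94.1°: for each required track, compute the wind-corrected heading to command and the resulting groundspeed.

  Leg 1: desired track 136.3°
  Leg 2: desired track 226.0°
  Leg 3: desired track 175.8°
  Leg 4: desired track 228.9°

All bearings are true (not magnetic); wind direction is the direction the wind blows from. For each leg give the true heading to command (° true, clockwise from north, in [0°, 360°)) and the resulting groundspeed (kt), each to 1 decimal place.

Leg 1: desired track 136.3°; wind correction -4.5° → command heading 131.8°, groundspeed 94.7 kt
Leg 2: desired track 226.0°; wind correction -5.0° → command heading 221.0°, groundspeed 111.9 kt
Leg 3: desired track 175.8°; wind correction -6.7° → command heading 169.1°, groundspeed 101.6 kt
Leg 4: desired track 228.9°; wind correction -4.8° → command heading 224.1°, groundspeed 112.3 kt

Leg 1: heading=131.8°, groundspeed=94.7 kt
Leg 2: heading=221.0°, groundspeed=111.9 kt
Leg 3: heading=169.1°, groundspeed=101.6 kt
Leg 4: heading=224.1°, groundspeed=112.3 kt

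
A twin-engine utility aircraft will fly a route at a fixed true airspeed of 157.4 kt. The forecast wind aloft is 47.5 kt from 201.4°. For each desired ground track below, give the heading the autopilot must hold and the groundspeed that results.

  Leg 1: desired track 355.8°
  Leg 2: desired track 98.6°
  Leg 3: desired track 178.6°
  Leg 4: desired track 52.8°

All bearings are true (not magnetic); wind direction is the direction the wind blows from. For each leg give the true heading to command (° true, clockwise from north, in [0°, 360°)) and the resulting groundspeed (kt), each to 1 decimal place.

Leg 1: desired track 355.8°; wind correction -7.5° → command heading 348.3°, groundspeed 198.9 kt
Leg 2: desired track 98.6°; wind correction +17.1° → command heading 115.7°, groundspeed 161.0 kt
Leg 3: desired track 178.6°; wind correction +6.7° → command heading 185.3°, groundspeed 112.5 kt
Leg 4: desired track 52.8°; wind correction +9.0° → command heading 61.8°, groundspeed 196.0 kt

Leg 1: heading=348.3°, groundspeed=198.9 kt
Leg 2: heading=115.7°, groundspeed=161.0 kt
Leg 3: heading=185.3°, groundspeed=112.5 kt
Leg 4: heading=61.8°, groundspeed=196.0 kt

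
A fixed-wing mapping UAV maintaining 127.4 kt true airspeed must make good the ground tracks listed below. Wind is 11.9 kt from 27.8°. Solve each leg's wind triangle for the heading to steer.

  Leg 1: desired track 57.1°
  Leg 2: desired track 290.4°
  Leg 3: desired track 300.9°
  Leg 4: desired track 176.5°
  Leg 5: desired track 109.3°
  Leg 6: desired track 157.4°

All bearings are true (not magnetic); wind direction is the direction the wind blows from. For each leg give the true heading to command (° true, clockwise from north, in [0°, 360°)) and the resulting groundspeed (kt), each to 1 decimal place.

Leg 1: desired track 57.1°; wind correction -2.6° → command heading 54.5°, groundspeed 116.9 kt
Leg 2: desired track 290.4°; wind correction +5.3° → command heading 295.7°, groundspeed 128.4 kt
Leg 3: desired track 300.9°; wind correction +5.4° → command heading 306.3°, groundspeed 126.2 kt
Leg 4: desired track 176.5°; wind correction -2.8° → command heading 173.7°, groundspeed 137.4 kt
Leg 5: desired track 109.3°; wind correction -5.3° → command heading 104.0°, groundspeed 125.1 kt
Leg 6: desired track 157.4°; wind correction -4.1° → command heading 153.3°, groundspeed 134.7 kt

Leg 1: heading=54.5°, groundspeed=116.9 kt
Leg 2: heading=295.7°, groundspeed=128.4 kt
Leg 3: heading=306.3°, groundspeed=126.2 kt
Leg 4: heading=173.7°, groundspeed=137.4 kt
Leg 5: heading=104.0°, groundspeed=125.1 kt
Leg 6: heading=153.3°, groundspeed=134.7 kt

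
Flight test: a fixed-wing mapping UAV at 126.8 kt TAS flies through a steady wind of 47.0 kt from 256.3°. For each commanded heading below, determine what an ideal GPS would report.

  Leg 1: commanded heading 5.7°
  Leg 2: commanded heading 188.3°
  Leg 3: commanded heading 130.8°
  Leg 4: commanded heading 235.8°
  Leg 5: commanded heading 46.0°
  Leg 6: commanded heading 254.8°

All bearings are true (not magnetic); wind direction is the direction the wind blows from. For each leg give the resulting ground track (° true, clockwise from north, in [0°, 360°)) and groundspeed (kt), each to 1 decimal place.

Leg 1: track=23.0°, groundspeed=149.2 kt
Leg 2: track=166.5°, groundspeed=117.6 kt
Leg 3: track=116.9°, groundspeed=158.8 kt
Leg 4: track=224.6°, groundspeed=84.4 kt
Leg 5: track=54.1°, groundspeed=169.1 kt
Leg 6: track=253.9°, groundspeed=79.8 kt

Leg 1: heading 5.7°; drift +17.3° → track 23.0°, groundspeed 149.2 kt
Leg 2: heading 188.3°; drift -21.8° → track 166.5°, groundspeed 117.6 kt
Leg 3: heading 130.8°; drift -13.9° → track 116.9°, groundspeed 158.8 kt
Leg 4: heading 235.8°; drift -11.2° → track 224.6°, groundspeed 84.4 kt
Leg 5: heading 46.0°; drift +8.1° → track 54.1°, groundspeed 169.1 kt
Leg 6: heading 254.8°; drift -0.9° → track 253.9°, groundspeed 79.8 kt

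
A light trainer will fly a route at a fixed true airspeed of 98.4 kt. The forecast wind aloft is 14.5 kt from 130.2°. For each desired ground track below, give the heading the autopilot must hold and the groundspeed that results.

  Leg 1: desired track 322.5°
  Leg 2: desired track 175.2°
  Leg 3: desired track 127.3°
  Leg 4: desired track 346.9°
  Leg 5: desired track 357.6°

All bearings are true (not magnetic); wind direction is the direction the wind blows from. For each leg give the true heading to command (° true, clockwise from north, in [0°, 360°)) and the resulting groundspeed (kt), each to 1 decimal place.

Leg 1: desired track 322.5°; wind correction +1.8° → command heading 324.3°, groundspeed 112.5 kt
Leg 2: desired track 175.2°; wind correction -6.0° → command heading 169.2°, groundspeed 87.6 kt
Leg 3: desired track 127.3°; wind correction +0.4° → command heading 127.7°, groundspeed 83.9 kt
Leg 4: desired track 346.9°; wind correction +5.1° → command heading 352.0°, groundspeed 109.6 kt
Leg 5: desired track 357.6°; wind correction +6.2° → command heading 3.8°, groundspeed 107.6 kt

Leg 1: heading=324.3°, groundspeed=112.5 kt
Leg 2: heading=169.2°, groundspeed=87.6 kt
Leg 3: heading=127.7°, groundspeed=83.9 kt
Leg 4: heading=352.0°, groundspeed=109.6 kt
Leg 5: heading=3.8°, groundspeed=107.6 kt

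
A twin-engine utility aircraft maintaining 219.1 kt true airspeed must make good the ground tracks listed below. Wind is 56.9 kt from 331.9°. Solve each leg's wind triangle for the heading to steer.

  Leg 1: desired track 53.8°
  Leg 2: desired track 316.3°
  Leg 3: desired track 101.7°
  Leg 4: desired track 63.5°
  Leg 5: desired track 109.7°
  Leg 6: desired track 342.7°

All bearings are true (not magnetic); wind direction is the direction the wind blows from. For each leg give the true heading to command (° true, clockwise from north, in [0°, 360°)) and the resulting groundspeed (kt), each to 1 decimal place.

Leg 1: heading=38.9°, groundspeed=203.7 kt
Leg 2: heading=320.3°, groundspeed=163.8 kt
Leg 3: heading=90.2°, groundspeed=251.1 kt
Leg 4: heading=48.5°, groundspeed=213.2 kt
Leg 5: heading=99.7°, groundspeed=257.9 kt
Leg 6: heading=339.9°, groundspeed=162.9 kt

Leg 1: desired track 53.8°; wind correction -14.9° → command heading 38.9°, groundspeed 203.7 kt
Leg 2: desired track 316.3°; wind correction +4.0° → command heading 320.3°, groundspeed 163.8 kt
Leg 3: desired track 101.7°; wind correction -11.5° → command heading 90.2°, groundspeed 251.1 kt
Leg 4: desired track 63.5°; wind correction -15.0° → command heading 48.5°, groundspeed 213.2 kt
Leg 5: desired track 109.7°; wind correction -10.0° → command heading 99.7°, groundspeed 257.9 kt
Leg 6: desired track 342.7°; wind correction -2.8° → command heading 339.9°, groundspeed 162.9 kt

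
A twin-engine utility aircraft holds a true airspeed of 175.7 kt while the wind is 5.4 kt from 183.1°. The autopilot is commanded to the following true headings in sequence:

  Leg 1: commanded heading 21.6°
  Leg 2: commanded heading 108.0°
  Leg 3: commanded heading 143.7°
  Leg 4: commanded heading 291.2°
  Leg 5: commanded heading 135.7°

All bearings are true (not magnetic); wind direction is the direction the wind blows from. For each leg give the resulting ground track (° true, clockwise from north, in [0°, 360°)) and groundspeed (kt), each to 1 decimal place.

Leg 1: heading 21.6°; drift -0.5° → track 21.1°, groundspeed 180.8 kt
Leg 2: heading 108.0°; drift -1.7° → track 106.3°, groundspeed 174.4 kt
Leg 3: heading 143.7°; drift -1.1° → track 142.6°, groundspeed 171.6 kt
Leg 4: heading 291.2°; drift +1.7° → track 292.9°, groundspeed 177.5 kt
Leg 5: heading 135.7°; drift -1.3° → track 134.4°, groundspeed 172.1 kt

Leg 1: track=21.1°, groundspeed=180.8 kt
Leg 2: track=106.3°, groundspeed=174.4 kt
Leg 3: track=142.6°, groundspeed=171.6 kt
Leg 4: track=292.9°, groundspeed=177.5 kt
Leg 5: track=134.4°, groundspeed=172.1 kt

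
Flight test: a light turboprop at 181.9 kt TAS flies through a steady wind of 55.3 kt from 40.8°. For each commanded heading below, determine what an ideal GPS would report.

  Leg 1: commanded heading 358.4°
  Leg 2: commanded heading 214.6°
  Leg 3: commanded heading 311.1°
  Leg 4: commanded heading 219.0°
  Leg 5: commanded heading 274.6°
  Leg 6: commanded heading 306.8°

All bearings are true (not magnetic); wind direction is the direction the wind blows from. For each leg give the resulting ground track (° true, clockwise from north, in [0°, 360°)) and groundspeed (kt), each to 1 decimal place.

Leg 1: heading 358.4°; drift -14.8° → track 343.6°, groundspeed 145.9 kt
Leg 2: heading 214.6°; drift +1.4° → track 216.0°, groundspeed 237.0 kt
Leg 3: heading 311.1°; drift -16.9° → track 294.2°, groundspeed 189.8 kt
Leg 4: heading 219.0°; drift +0.4° → track 219.4°, groundspeed 237.2 kt
Leg 5: heading 274.6°; drift -11.7° → track 262.9°, groundspeed 219.2 kt
Leg 6: heading 306.8°; drift -16.5° → track 290.3°, groundspeed 193.8 kt

Leg 1: track=343.6°, groundspeed=145.9 kt
Leg 2: track=216.0°, groundspeed=237.0 kt
Leg 3: track=294.2°, groundspeed=189.8 kt
Leg 4: track=219.4°, groundspeed=237.2 kt
Leg 5: track=262.9°, groundspeed=219.2 kt
Leg 6: track=290.3°, groundspeed=193.8 kt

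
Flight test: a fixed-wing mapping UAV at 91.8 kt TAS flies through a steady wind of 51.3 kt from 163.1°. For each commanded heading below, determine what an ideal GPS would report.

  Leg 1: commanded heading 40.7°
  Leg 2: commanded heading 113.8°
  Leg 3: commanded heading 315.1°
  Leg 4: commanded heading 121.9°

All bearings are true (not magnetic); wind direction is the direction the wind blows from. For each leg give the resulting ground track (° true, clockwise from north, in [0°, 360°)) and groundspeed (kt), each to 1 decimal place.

Leg 1: track=20.7°, groundspeed=126.9 kt
Leg 2: track=80.1°, groundspeed=70.1 kt
Leg 3: track=325.1°, groundspeed=139.2 kt
Leg 4: track=89.5°, groundspeed=63.0 kt

Leg 1: heading 40.7°; drift -20.0° → track 20.7°, groundspeed 126.9 kt
Leg 2: heading 113.8°; drift -33.7° → track 80.1°, groundspeed 70.1 kt
Leg 3: heading 315.1°; drift +10.0° → track 325.1°, groundspeed 139.2 kt
Leg 4: heading 121.9°; drift -32.4° → track 89.5°, groundspeed 63.0 kt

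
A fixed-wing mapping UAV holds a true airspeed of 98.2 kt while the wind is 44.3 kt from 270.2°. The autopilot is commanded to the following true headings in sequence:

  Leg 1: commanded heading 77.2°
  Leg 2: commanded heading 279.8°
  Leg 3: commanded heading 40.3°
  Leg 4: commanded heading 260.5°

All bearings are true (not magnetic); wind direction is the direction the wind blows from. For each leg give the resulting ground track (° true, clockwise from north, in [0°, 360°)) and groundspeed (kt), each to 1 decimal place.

Leg 1: heading 77.2°; drift +4.0° → track 81.2°, groundspeed 141.7 kt
Leg 2: heading 279.8°; drift +7.7° → track 287.5°, groundspeed 55.0 kt
Leg 3: heading 40.3°; drift +15.0° → track 55.3°, groundspeed 131.2 kt
Leg 4: heading 260.5°; drift -7.8° → track 252.7°, groundspeed 55.0 kt

Leg 1: track=81.2°, groundspeed=141.7 kt
Leg 2: track=287.5°, groundspeed=55.0 kt
Leg 3: track=55.3°, groundspeed=131.2 kt
Leg 4: track=252.7°, groundspeed=55.0 kt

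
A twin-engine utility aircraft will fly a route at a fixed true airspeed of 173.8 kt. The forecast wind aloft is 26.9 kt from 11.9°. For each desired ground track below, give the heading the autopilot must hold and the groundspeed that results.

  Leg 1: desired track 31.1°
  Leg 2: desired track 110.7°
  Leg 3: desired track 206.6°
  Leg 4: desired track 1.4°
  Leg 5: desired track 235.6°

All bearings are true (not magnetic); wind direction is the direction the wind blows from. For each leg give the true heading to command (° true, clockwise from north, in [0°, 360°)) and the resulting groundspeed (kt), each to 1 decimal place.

Leg 1: heading=28.2°, groundspeed=148.2 kt
Leg 2: heading=101.9°, groundspeed=175.9 kt
Leg 3: heading=208.9°, groundspeed=199.7 kt
Leg 4: heading=3.0°, groundspeed=147.3 kt
Leg 5: heading=241.7°, groundspeed=192.3 kt

Leg 1: desired track 31.1°; wind correction -2.9° → command heading 28.2°, groundspeed 148.2 kt
Leg 2: desired track 110.7°; wind correction -8.8° → command heading 101.9°, groundspeed 175.9 kt
Leg 3: desired track 206.6°; wind correction +2.3° → command heading 208.9°, groundspeed 199.7 kt
Leg 4: desired track 1.4°; wind correction +1.6° → command heading 3.0°, groundspeed 147.3 kt
Leg 5: desired track 235.6°; wind correction +6.1° → command heading 241.7°, groundspeed 192.3 kt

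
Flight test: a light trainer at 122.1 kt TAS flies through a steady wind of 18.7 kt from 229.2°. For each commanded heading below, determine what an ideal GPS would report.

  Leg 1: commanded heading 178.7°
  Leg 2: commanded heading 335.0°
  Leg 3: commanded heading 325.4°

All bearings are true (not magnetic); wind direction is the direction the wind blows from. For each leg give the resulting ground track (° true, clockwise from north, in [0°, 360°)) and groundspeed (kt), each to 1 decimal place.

Leg 1: heading 178.7°; drift -7.5° → track 171.2°, groundspeed 111.1 kt
Leg 2: heading 335.0°; drift +8.1° → track 343.1°, groundspeed 128.5 kt
Leg 3: heading 325.4°; drift +8.5° → track 333.9°, groundspeed 125.5 kt

Leg 1: track=171.2°, groundspeed=111.1 kt
Leg 2: track=343.1°, groundspeed=128.5 kt
Leg 3: track=333.9°, groundspeed=125.5 kt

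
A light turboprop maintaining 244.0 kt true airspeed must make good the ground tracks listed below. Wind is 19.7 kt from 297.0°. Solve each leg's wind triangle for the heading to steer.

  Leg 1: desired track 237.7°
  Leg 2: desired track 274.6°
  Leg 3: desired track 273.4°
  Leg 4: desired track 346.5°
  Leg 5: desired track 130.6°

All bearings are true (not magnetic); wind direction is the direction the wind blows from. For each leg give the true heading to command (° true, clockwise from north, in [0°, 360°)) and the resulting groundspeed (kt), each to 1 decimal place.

Leg 1: heading=241.7°, groundspeed=233.4 kt
Leg 2: heading=276.4°, groundspeed=225.7 kt
Leg 3: heading=275.3°, groundspeed=225.8 kt
Leg 4: heading=343.0°, groundspeed=230.7 kt
Leg 5: heading=131.7°, groundspeed=263.1 kt

Leg 1: desired track 237.7°; wind correction +4.0° → command heading 241.7°, groundspeed 233.4 kt
Leg 2: desired track 274.6°; wind correction +1.8° → command heading 276.4°, groundspeed 225.7 kt
Leg 3: desired track 273.4°; wind correction +1.9° → command heading 275.3°, groundspeed 225.8 kt
Leg 4: desired track 346.5°; wind correction -3.5° → command heading 343.0°, groundspeed 230.7 kt
Leg 5: desired track 130.6°; wind correction +1.1° → command heading 131.7°, groundspeed 263.1 kt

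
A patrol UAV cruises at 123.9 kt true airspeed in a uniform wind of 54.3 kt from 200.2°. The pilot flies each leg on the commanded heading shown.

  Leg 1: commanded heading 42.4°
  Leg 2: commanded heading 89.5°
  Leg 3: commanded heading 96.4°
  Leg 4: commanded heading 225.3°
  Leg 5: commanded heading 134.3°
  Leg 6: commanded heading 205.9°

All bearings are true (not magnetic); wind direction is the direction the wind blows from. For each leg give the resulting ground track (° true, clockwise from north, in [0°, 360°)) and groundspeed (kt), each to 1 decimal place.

Leg 1: heading 42.4°; drift -6.7° → track 35.7°, groundspeed 175.4 kt
Leg 2: heading 89.5°; drift -19.5° → track 70.0°, groundspeed 151.8 kt
Leg 3: heading 96.4°; drift -21.1° → track 75.3°, groundspeed 146.7 kt
Leg 4: heading 225.3°; drift +17.1° → track 242.4°, groundspeed 78.2 kt
Leg 5: heading 134.3°; drift -26.0° → track 108.3°, groundspeed 113.2 kt
Leg 6: heading 205.9°; drift +4.4° → track 210.3°, groundspeed 70.1 kt

Leg 1: track=35.7°, groundspeed=175.4 kt
Leg 2: track=70.0°, groundspeed=151.8 kt
Leg 3: track=75.3°, groundspeed=146.7 kt
Leg 4: track=242.4°, groundspeed=78.2 kt
Leg 5: track=108.3°, groundspeed=113.2 kt
Leg 6: track=210.3°, groundspeed=70.1 kt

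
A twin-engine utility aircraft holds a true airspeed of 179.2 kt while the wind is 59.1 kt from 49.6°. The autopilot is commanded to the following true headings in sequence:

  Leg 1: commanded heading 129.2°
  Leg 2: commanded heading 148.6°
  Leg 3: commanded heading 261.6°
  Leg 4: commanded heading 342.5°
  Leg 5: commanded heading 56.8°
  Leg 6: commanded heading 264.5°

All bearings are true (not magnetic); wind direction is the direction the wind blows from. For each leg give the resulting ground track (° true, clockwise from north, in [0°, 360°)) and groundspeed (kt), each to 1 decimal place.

Leg 1: track=148.2°, groundspeed=178.3 kt
Leg 2: track=165.8°, groundspeed=197.3 kt
Leg 3: track=253.8°, groundspeed=231.4 kt
Leg 4: track=323.3°, groundspeed=165.4 kt
Leg 5: track=60.3°, groundspeed=120.8 kt
Leg 6: track=256.1°, groundspeed=230.2 kt

Leg 1: heading 129.2°; drift +19.0° → track 148.2°, groundspeed 178.3 kt
Leg 2: heading 148.6°; drift +17.2° → track 165.8°, groundspeed 197.3 kt
Leg 3: heading 261.6°; drift -7.8° → track 253.8°, groundspeed 231.4 kt
Leg 4: heading 342.5°; drift -19.2° → track 323.3°, groundspeed 165.4 kt
Leg 5: heading 56.8°; drift +3.5° → track 60.3°, groundspeed 120.8 kt
Leg 6: heading 264.5°; drift -8.4° → track 256.1°, groundspeed 230.2 kt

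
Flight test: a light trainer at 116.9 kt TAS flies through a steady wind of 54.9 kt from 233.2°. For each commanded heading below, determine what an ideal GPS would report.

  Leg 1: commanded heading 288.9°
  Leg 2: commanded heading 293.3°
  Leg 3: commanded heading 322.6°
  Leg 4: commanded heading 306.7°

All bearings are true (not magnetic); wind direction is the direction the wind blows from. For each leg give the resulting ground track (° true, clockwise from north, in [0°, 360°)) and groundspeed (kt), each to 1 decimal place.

Leg 1: heading 288.9°; drift +27.8° → track 316.7°, groundspeed 97.2 kt
Leg 2: heading 293.3°; drift +28.0° → track 321.3°, groundspeed 101.4 kt
Leg 3: heading 322.6°; drift +25.3° → track 347.9°, groundspeed 128.6 kt
Leg 4: heading 306.7°; drift +27.5° → track 334.2°, groundspeed 114.2 kt

Leg 1: track=316.7°, groundspeed=97.2 kt
Leg 2: track=321.3°, groundspeed=101.4 kt
Leg 3: track=347.9°, groundspeed=128.6 kt
Leg 4: track=334.2°, groundspeed=114.2 kt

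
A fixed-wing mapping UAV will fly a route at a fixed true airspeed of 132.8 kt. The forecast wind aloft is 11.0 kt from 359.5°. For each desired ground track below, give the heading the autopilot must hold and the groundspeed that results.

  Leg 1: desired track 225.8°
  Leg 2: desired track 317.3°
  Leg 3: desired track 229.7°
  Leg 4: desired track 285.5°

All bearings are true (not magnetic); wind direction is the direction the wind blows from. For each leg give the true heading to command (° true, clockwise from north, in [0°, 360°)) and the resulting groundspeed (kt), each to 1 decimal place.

Leg 1: heading=229.2°, groundspeed=140.2 kt
Leg 2: heading=320.5°, groundspeed=124.4 kt
Leg 3: heading=233.3°, groundspeed=139.6 kt
Leg 4: heading=290.1°, groundspeed=129.3 kt

Leg 1: desired track 225.8°; wind correction +3.4° → command heading 229.2°, groundspeed 140.2 kt
Leg 2: desired track 317.3°; wind correction +3.2° → command heading 320.5°, groundspeed 124.4 kt
Leg 3: desired track 229.7°; wind correction +3.6° → command heading 233.3°, groundspeed 139.6 kt
Leg 4: desired track 285.5°; wind correction +4.6° → command heading 290.1°, groundspeed 129.3 kt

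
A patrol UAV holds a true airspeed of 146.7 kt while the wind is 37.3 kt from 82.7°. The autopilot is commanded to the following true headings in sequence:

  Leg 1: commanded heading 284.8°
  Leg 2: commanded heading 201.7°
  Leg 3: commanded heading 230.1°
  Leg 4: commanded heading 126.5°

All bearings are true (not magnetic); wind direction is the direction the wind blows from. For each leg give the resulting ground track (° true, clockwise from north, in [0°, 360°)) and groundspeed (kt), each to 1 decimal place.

Leg 1: track=280.4°, groundspeed=181.8 kt
Leg 2: track=212.9°, groundspeed=168.0 kt
Leg 3: track=236.5°, groundspeed=179.3 kt
Leg 4: track=138.7°, groundspeed=122.5 kt

Leg 1: heading 284.8°; drift -4.4° → track 280.4°, groundspeed 181.8 kt
Leg 2: heading 201.7°; drift +11.2° → track 212.9°, groundspeed 168.0 kt
Leg 3: heading 230.1°; drift +6.4° → track 236.5°, groundspeed 179.3 kt
Leg 4: heading 126.5°; drift +12.2° → track 138.7°, groundspeed 122.5 kt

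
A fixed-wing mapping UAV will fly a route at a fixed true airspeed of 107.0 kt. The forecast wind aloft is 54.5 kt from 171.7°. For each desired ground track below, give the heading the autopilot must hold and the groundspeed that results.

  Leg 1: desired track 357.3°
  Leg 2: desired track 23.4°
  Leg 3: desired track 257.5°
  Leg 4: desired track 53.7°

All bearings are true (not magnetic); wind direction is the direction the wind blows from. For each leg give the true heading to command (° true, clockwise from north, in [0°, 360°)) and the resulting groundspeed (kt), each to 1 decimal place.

Leg 1: desired track 357.3°; wind correction +2.8° → command heading 0.1°, groundspeed 161.1 kt
Leg 2: desired track 23.4°; wind correction +15.5° → command heading 38.9°, groundspeed 149.5 kt
Leg 3: desired track 257.5°; wind correction -30.5° → command heading 227.0°, groundspeed 88.2 kt
Leg 4: desired track 53.7°; wind correction +26.7° → command heading 80.4°, groundspeed 121.2 kt

Leg 1: heading=0.1°, groundspeed=161.1 kt
Leg 2: heading=38.9°, groundspeed=149.5 kt
Leg 3: heading=227.0°, groundspeed=88.2 kt
Leg 4: heading=80.4°, groundspeed=121.2 kt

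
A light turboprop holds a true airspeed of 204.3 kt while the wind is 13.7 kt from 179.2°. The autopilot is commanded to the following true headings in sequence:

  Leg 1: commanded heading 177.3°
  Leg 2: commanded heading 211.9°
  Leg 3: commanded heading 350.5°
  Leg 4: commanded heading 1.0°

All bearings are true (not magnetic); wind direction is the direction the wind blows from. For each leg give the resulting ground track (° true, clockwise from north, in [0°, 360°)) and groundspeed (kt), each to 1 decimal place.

Leg 1: track=177.2°, groundspeed=190.6 kt
Leg 2: track=214.1°, groundspeed=192.9 kt
Leg 3: track=351.0°, groundspeed=217.9 kt
Leg 4: track=0.9°, groundspeed=218.0 kt

Leg 1: heading 177.3°; drift -0.1° → track 177.2°, groundspeed 190.6 kt
Leg 2: heading 211.9°; drift +2.2° → track 214.1°, groundspeed 192.9 kt
Leg 3: heading 350.5°; drift +0.5° → track 351.0°, groundspeed 217.9 kt
Leg 4: heading 1.0°; drift -0.1° → track 0.9°, groundspeed 218.0 kt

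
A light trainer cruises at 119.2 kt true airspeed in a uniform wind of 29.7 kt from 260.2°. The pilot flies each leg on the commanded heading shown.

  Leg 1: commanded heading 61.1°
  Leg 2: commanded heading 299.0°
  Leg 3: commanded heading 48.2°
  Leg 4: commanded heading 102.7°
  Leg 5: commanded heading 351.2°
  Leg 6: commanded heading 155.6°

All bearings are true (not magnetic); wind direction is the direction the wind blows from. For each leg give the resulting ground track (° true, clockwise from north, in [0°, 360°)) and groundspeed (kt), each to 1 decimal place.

Leg 1: heading 61.1°; drift +3.8° → track 64.9°, groundspeed 147.6 kt
Leg 2: heading 299.0°; drift +11.0° → track 310.0°, groundspeed 97.8 kt
Leg 3: heading 48.2°; drift +6.2° → track 54.4°, groundspeed 145.2 kt
Leg 4: heading 102.7°; drift -4.4° → track 98.3°, groundspeed 147.1 kt
Leg 5: heading 351.2°; drift +13.9° → track 5.1°, groundspeed 123.3 kt
Leg 6: heading 155.6°; drift -12.8° → track 142.8°, groundspeed 129.9 kt

Leg 1: track=64.9°, groundspeed=147.6 kt
Leg 2: track=310.0°, groundspeed=97.8 kt
Leg 3: track=54.4°, groundspeed=145.2 kt
Leg 4: track=98.3°, groundspeed=147.1 kt
Leg 5: track=5.1°, groundspeed=123.3 kt
Leg 6: track=142.8°, groundspeed=129.9 kt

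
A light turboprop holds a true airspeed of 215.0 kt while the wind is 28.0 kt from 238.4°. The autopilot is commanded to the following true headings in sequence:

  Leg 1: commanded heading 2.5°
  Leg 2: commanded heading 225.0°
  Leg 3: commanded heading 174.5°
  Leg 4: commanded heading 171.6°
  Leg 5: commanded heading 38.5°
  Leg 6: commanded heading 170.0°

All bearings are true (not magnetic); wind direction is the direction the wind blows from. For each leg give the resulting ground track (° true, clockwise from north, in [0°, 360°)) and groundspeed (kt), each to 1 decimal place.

Leg 1: track=8.2°, groundspeed=231.9 kt
Leg 2: track=223.0°, groundspeed=187.9 kt
Leg 3: track=167.4°, groundspeed=204.2 kt
Leg 4: track=164.4°, groundspeed=205.6 kt
Leg 5: track=40.8°, groundspeed=241.5 kt
Leg 6: track=162.8°, groundspeed=206.3 kt

Leg 1: heading 2.5°; drift +5.7° → track 8.2°, groundspeed 231.9 kt
Leg 2: heading 225.0°; drift -2.0° → track 223.0°, groundspeed 187.9 kt
Leg 3: heading 174.5°; drift -7.1° → track 167.4°, groundspeed 204.2 kt
Leg 4: heading 171.6°; drift -7.2° → track 164.4°, groundspeed 205.6 kt
Leg 5: heading 38.5°; drift +2.3° → track 40.8°, groundspeed 241.5 kt
Leg 6: heading 170.0°; drift -7.2° → track 162.8°, groundspeed 206.3 kt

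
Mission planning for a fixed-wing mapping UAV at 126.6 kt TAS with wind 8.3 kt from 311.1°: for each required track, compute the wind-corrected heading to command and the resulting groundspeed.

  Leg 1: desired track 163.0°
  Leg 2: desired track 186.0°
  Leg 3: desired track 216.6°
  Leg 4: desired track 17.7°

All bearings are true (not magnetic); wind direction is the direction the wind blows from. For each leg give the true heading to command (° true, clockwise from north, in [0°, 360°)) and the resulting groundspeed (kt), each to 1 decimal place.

Leg 1: heading=165.0°, groundspeed=133.6 kt
Leg 2: heading=189.1°, groundspeed=131.2 kt
Leg 3: heading=220.3°, groundspeed=127.0 kt
Leg 4: heading=14.3°, groundspeed=123.1 kt

Leg 1: desired track 163.0°; wind correction +2.0° → command heading 165.0°, groundspeed 133.6 kt
Leg 2: desired track 186.0°; wind correction +3.1° → command heading 189.1°, groundspeed 131.2 kt
Leg 3: desired track 216.6°; wind correction +3.7° → command heading 220.3°, groundspeed 127.0 kt
Leg 4: desired track 17.7°; wind correction -3.4° → command heading 14.3°, groundspeed 123.1 kt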